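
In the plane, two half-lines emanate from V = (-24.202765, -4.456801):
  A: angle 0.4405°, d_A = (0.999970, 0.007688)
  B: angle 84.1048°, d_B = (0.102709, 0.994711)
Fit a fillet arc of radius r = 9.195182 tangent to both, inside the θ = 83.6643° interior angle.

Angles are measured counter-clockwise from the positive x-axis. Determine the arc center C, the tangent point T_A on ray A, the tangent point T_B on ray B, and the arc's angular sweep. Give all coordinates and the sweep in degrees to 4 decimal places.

center=(-14.0011,4.8171) T_A=(-13.9304,-4.3778) T_B=(-23.1477,5.7615) sweep=96.3357

bisector direction at 42.2727° = (0.739952,0.672659)
center distance |VC| = r/sin(θ/2) = 9.195182/sin(41.8321°) = 13.786900
C = V + |VC|·bis = (-14.0011,4.8171)
T_A = V + ((C−V)·d_A)·d_A = V + 10.2726·d_A = (-13.9304,-4.3778)
T_B = V + ((C−V)·d_B)·d_B = V + 10.2726·d_B = (-23.1477,5.7615)
sweep = 180° − θ = 96.3357°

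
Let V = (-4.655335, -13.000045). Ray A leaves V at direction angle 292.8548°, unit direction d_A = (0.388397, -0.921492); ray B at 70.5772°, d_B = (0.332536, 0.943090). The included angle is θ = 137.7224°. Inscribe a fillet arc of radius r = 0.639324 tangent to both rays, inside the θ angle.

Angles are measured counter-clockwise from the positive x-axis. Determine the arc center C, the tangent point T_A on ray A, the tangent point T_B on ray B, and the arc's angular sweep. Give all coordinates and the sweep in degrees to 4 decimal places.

center=(-3.9702,-12.9795) T_A=(-4.5593,-13.2278) T_B=(-4.5731,-12.7669) sweep=42.2776

bisector direction at 1.7160° = (0.999552,0.029945)
center distance |VC| = r/sin(θ/2) = 0.639324/sin(68.8612°) = 0.685448
C = V + |VC|·bis = (-3.9702,-12.9795)
T_A = V + ((C−V)·d_A)·d_A = V + 0.2472·d_A = (-4.5593,-13.2278)
T_B = V + ((C−V)·d_B)·d_B = V + 0.2472·d_B = (-4.5731,-12.7669)
sweep = 180° − θ = 42.2776°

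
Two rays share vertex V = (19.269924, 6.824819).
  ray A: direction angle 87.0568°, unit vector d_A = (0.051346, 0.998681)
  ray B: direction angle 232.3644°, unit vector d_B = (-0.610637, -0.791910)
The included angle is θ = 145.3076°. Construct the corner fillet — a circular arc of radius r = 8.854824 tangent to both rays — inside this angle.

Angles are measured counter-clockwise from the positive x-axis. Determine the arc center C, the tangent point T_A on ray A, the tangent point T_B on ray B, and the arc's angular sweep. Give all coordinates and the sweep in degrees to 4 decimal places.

bisector direction at 159.7106° = (-0.937953,0.346762)
center distance |VC| = r/sin(θ/2) = 8.854824/sin(72.6538°) = 9.276723
C = V + |VC|·bis = (10.5688,10.0416)
T_A = V + ((C−V)·d_A)·d_A = V + 2.7658·d_A = (19.4119,9.5870)
T_B = V + ((C−V)·d_B)·d_B = V + 2.7658·d_B = (17.5810,4.6345)
sweep = 180° − θ = 34.6924°

center=(10.5688,10.0416) T_A=(19.4119,9.5870) T_B=(17.5810,4.6345) sweep=34.6924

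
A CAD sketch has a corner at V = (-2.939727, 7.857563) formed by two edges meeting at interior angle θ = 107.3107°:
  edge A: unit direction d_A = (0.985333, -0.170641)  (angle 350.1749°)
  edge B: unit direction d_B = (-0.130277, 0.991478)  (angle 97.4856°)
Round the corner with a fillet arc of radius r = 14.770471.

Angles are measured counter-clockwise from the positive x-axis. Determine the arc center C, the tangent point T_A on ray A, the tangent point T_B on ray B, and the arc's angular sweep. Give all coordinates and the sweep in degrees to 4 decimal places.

bisector direction at 43.8302° = (0.721395,0.692524)
center distance |VC| = r/sin(θ/2) = 14.770471/sin(53.6553°) = 18.337780
C = V + |VC|·bis = (10.2891,20.5569)
T_A = V + ((C−V)·d_A)·d_A = V + 10.8677·d_A = (7.7686,6.0031)
T_B = V + ((C−V)·d_B)·d_B = V + 10.8677·d_B = (-4.3555,18.6327)
sweep = 180° − θ = 72.6893°

center=(10.2891,20.5569) T_A=(7.7686,6.0031) T_B=(-4.3555,18.6327) sweep=72.6893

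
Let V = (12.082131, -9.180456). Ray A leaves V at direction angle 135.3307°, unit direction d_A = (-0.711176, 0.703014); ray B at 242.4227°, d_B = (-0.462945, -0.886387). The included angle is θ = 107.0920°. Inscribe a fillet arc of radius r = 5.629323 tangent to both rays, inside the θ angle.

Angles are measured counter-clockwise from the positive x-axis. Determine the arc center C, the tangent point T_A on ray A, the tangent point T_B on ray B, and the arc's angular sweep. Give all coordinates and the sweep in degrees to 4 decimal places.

center=(5.1672,-10.2604) T_A=(9.1247,-6.2570) T_B=(10.1570,-12.8665) sweep=72.9080

bisector direction at 188.8767° = (-0.988023,-0.154309)
center distance |VC| = r/sin(θ/2) = 5.629323/sin(53.5460°) = 6.998737
C = V + |VC|·bis = (5.1672,-10.2604)
T_A = V + ((C−V)·d_A)·d_A = V + 4.1585·d_A = (9.1247,-6.2570)
T_B = V + ((C−V)·d_B)·d_B = V + 4.1585·d_B = (10.1570,-12.8665)
sweep = 180° − θ = 72.9080°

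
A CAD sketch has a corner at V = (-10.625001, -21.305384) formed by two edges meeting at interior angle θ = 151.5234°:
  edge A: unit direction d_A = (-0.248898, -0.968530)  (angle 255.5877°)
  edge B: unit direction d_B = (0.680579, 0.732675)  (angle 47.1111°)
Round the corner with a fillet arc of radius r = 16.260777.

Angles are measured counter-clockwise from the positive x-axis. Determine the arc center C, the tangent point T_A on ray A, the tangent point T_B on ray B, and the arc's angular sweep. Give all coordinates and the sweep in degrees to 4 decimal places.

bisector direction at 331.3494° = (0.877560,-0.479467)
center distance |VC| = r/sin(θ/2) = 16.260777/sin(75.7617°) = 16.776120
C = V + |VC|·bis = (4.0970,-29.3490)
T_A = V + ((C−V)·d_A)·d_A = V + 4.1262·d_A = (-11.6520,-25.3017)
T_B = V + ((C−V)·d_B)·d_B = V + 4.1262·d_B = (-7.8168,-18.2822)
sweep = 180° − θ = 28.4766°

center=(4.0970,-29.3490) T_A=(-11.6520,-25.3017) T_B=(-7.8168,-18.2822) sweep=28.4766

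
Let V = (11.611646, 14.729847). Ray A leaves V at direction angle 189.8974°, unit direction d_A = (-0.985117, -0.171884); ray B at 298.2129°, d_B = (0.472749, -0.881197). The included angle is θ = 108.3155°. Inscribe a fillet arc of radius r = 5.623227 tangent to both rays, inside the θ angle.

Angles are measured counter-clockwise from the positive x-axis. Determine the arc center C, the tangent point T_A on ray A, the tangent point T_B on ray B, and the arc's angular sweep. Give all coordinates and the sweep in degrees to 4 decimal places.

center=(8.5767,8.4921) T_A=(7.6102,14.0317) T_B=(13.5319,11.1505) sweep=71.6845

bisector direction at 244.0551° = (-0.437506,-0.899216)
center distance |VC| = r/sin(θ/2) = 5.623227/sin(54.1578°) = 6.936841
C = V + |VC|·bis = (8.5767,8.4921)
T_A = V + ((C−V)·d_A)·d_A = V + 4.0619·d_A = (7.6102,14.0317)
T_B = V + ((C−V)·d_B)·d_B = V + 4.0619·d_B = (13.5319,11.1505)
sweep = 180° − θ = 71.6845°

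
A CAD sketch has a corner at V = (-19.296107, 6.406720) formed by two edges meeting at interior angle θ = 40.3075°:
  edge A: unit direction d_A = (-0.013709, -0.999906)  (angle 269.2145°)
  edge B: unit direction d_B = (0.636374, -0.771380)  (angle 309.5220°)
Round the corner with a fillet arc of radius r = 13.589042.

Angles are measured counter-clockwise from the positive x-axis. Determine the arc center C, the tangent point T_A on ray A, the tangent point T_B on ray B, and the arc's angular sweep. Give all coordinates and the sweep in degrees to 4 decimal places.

center=(-6.2159,-30.8022) T_A=(-19.8037,-30.6159) T_B=(4.2664,-22.1545) sweep=139.6925

bisector direction at 289.3682° = (0.331638,-0.943407)
center distance |VC| = r/sin(θ/2) = 13.589042/sin(20.1537°) = 39.441056
C = V + |VC|·bis = (-6.2159,-30.8022)
T_A = V + ((C−V)·d_A)·d_A = V + 37.0261·d_A = (-19.8037,-30.6159)
T_B = V + ((C−V)·d_B)·d_B = V + 37.0261·d_B = (4.2664,-22.1545)
sweep = 180° − θ = 139.6925°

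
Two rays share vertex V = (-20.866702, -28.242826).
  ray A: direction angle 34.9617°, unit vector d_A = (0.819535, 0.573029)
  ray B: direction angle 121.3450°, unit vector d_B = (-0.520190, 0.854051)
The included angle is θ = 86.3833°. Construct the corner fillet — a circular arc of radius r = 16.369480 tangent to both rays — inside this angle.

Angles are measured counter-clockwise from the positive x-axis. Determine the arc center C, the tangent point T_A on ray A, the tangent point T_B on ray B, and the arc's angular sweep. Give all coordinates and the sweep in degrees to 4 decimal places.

bisector direction at 78.1534° = (0.205293,0.978701)
center distance |VC| = r/sin(θ/2) = 16.369480/sin(43.1917°) = 23.916573
C = V + |VC|·bis = (-15.9568,-4.8357)
T_A = V + ((C−V)·d_A)·d_A = V + 17.4368·d_A = (-6.5766,-18.2510)
T_B = V + ((C−V)·d_B)·d_B = V + 17.4368·d_B = (-29.9372,-13.3509)
sweep = 180° − θ = 93.6167°

center=(-15.9568,-4.8357) T_A=(-6.5766,-18.2510) T_B=(-29.9372,-13.3509) sweep=93.6167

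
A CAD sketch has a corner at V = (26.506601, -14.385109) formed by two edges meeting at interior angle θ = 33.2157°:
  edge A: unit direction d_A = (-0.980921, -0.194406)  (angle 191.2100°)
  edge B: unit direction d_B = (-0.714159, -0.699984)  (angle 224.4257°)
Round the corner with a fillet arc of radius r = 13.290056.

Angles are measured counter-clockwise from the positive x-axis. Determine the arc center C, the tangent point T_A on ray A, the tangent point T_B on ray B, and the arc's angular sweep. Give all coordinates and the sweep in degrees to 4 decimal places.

bisector direction at 207.8179° = (-0.884436,-0.466662)
center distance |VC| = r/sin(θ/2) = 13.290056/sin(16.6078°) = 46.498047
C = V + |VC|·bis = (-14.6179,-36.0840)
T_A = V + ((C−V)·d_A)·d_A = V + 44.5583·d_A = (-17.2016,-23.0475)
T_B = V + ((C−V)·d_B)·d_B = V + 44.5583·d_B = (-5.3151,-45.5752)
sweep = 180° − θ = 146.7843°

center=(-14.6179,-36.0840) T_A=(-17.2016,-23.0475) T_B=(-5.3151,-45.5752) sweep=146.7843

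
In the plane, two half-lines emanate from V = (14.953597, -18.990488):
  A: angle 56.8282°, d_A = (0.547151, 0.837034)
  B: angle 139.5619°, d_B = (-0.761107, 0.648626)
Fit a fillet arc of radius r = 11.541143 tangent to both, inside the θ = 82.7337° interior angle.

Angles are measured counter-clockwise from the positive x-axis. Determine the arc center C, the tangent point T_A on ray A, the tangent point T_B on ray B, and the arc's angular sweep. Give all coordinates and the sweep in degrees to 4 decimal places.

bisector direction at 98.1951° = (-0.142543,0.989789)
center distance |VC| = r/sin(θ/2) = 11.541143/sin(41.3668°) = 17.463355
C = V + |VC|·bis = (12.4643,-1.7055)
T_A = V + ((C−V)·d_A)·d_A = V + 13.1061·d_A = (22.1246,-8.0202)
T_B = V + ((C−V)·d_B)·d_B = V + 13.1061·d_B = (4.9784,-10.4895)
sweep = 180° − θ = 97.2663°

center=(12.4643,-1.7055) T_A=(22.1246,-8.0202) T_B=(4.9784,-10.4895) sweep=97.2663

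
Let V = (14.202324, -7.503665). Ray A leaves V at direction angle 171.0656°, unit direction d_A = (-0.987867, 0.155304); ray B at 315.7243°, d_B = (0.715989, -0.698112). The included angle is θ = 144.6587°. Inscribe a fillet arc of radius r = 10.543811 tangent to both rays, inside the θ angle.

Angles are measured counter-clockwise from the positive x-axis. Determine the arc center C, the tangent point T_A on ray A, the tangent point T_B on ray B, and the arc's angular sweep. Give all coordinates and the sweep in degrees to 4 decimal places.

center=(9.2466,-17.3979) T_A=(10.8841,-6.9820) T_B=(16.6073,-9.8486) sweep=35.3413

bisector direction at 243.3949° = (-0.447838,-0.894115)
center distance |VC| = r/sin(θ/2) = 10.543811/sin(72.3294°) = 11.065934
C = V + |VC|·bis = (9.2466,-17.3979)
T_A = V + ((C−V)·d_A)·d_A = V + 3.3590·d_A = (10.8841,-6.9820)
T_B = V + ((C−V)·d_B)·d_B = V + 3.3590·d_B = (16.6073,-9.8486)
sweep = 180° − θ = 35.3413°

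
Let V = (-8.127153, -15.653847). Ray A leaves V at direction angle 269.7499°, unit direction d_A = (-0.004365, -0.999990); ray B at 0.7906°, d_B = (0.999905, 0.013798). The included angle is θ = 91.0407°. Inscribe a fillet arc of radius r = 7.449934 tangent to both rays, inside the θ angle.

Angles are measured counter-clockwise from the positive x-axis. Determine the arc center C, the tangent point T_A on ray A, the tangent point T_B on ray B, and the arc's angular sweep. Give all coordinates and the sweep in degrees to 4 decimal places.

center=(-0.7092,-23.0021) T_A=(-8.1591,-22.9696) T_B=(-0.8120,-15.5529) sweep=88.9593

bisector direction at 315.2702° = (0.710434,-0.703764)
center distance |VC| = r/sin(θ/2) = 7.449934/sin(45.5204°) = 10.441403
C = V + |VC|·bis = (-0.7092,-23.0021)
T_A = V + ((C−V)·d_A)·d_A = V + 7.3158·d_A = (-8.1591,-22.9696)
T_B = V + ((C−V)·d_B)·d_B = V + 7.3158·d_B = (-0.8120,-15.5529)
sweep = 180° − θ = 88.9593°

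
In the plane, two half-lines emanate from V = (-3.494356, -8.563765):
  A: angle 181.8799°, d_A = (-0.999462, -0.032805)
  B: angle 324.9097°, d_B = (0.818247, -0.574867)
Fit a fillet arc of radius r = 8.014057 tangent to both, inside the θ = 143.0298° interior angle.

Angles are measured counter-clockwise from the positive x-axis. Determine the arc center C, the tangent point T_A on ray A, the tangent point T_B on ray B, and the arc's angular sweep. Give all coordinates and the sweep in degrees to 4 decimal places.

center=(-5.9092,-16.6614) T_A=(-6.1721,-8.6517) T_B=(-1.3022,-10.1039) sweep=36.9702

bisector direction at 253.3948° = (-0.285775,-0.958297)
center distance |VC| = r/sin(θ/2) = 8.014057/sin(71.5149°) = 8.450026
C = V + |VC|·bis = (-5.9092,-16.6614)
T_A = V + ((C−V)·d_A)·d_A = V + 2.6791·d_A = (-6.1721,-8.6517)
T_B = V + ((C−V)·d_B)·d_B = V + 2.6791·d_B = (-1.3022,-10.1039)
sweep = 180° − θ = 36.9702°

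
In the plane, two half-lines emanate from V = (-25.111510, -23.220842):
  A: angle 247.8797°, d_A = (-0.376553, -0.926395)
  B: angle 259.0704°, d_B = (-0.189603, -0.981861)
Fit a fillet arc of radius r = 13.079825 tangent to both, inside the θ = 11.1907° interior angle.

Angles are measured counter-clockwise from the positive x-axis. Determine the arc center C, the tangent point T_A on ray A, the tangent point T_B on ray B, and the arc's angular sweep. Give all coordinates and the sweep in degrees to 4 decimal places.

center=(-63.2679,-151.8291) T_A=(-75.3850,-146.9038) T_B=(-50.4254,-154.3090) sweep=168.8093

bisector direction at 253.4751° = (-0.284433,-0.958696)
center distance |VC| = r/sin(θ/2) = 13.079825/sin(5.5953°) = 134.149122
C = V + |VC|·bis = (-63.2679,-151.8291)
T_A = V + ((C−V)·d_A)·d_A = V + 133.5099·d_A = (-75.3850,-146.9038)
T_B = V + ((C−V)·d_B)·d_B = V + 133.5099·d_B = (-50.4254,-154.3090)
sweep = 180° − θ = 168.8093°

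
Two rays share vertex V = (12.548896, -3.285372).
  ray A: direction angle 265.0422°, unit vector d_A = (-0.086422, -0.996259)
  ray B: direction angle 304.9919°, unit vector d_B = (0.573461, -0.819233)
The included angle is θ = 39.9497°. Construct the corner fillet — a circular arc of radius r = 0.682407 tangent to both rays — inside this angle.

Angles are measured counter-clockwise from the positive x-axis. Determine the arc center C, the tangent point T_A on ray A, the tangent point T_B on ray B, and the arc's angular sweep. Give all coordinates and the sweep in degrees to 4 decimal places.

bisector direction at 285.0171° = (0.259106,-0.965849)
center distance |VC| = r/sin(θ/2) = 0.682407/sin(19.9748°) = 1.997634
C = V + |VC|·bis = (13.0665,-5.2148)
T_A = V + ((C−V)·d_A)·d_A = V + 1.8775·d_A = (12.3866,-5.1558)
T_B = V + ((C−V)·d_B)·d_B = V + 1.8775·d_B = (13.6255,-4.8235)
sweep = 180° − θ = 140.0503°

center=(13.0665,-5.2148) T_A=(12.3866,-5.1558) T_B=(13.6255,-4.8235) sweep=140.0503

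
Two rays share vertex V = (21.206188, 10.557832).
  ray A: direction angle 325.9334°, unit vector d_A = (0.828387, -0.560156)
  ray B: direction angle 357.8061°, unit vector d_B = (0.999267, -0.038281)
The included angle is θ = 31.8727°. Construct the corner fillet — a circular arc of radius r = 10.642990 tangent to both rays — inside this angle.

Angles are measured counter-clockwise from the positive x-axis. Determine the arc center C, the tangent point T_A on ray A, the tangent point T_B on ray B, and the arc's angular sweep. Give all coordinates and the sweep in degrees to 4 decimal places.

bisector direction at 341.8698° = (0.950352,-0.311178)
center distance |VC| = r/sin(θ/2) = 10.642990/sin(15.9363°) = 38.762488
C = V + |VC|·bis = (58.0442,-1.5042)
T_A = V + ((C−V)·d_A)·d_A = V + 37.2727·d_A = (52.0824,-10.3207)
T_B = V + ((C−V)·d_B)·d_B = V + 37.2727·d_B = (58.4516,9.1310)
sweep = 180° − θ = 148.1273°

center=(58.0442,-1.5042) T_A=(52.0824,-10.3207) T_B=(58.4516,9.1310) sweep=148.1273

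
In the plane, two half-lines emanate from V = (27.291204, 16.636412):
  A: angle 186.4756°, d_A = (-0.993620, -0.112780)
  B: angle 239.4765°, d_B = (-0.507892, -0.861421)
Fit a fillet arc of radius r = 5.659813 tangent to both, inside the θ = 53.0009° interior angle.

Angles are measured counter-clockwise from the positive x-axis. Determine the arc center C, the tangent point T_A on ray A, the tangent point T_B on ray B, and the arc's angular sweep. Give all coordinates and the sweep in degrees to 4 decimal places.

bisector direction at 212.9760° = (-0.838898,-0.544288)
center distance |VC| = r/sin(θ/2) = 5.659813/sin(26.5005°) = 12.684338
C = V + |VC|·bis = (16.6503,9.7325)
T_A = V + ((C−V)·d_A)·d_A = V + 11.3516·d_A = (16.0120,15.3562)
T_B = V + ((C−V)·d_B)·d_B = V + 11.3516·d_B = (21.5258,6.8579)
sweep = 180° − θ = 126.9991°

center=(16.6503,9.7325) T_A=(16.0120,15.3562) T_B=(21.5258,6.8579) sweep=126.9991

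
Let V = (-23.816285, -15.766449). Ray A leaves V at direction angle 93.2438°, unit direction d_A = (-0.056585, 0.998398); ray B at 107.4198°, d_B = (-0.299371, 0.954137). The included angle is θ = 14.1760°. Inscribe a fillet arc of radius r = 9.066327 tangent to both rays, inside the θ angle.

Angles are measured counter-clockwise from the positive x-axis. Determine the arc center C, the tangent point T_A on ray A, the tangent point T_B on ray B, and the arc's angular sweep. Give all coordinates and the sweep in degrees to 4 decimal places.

bisector direction at 100.3318° = (-0.179348,0.983786)
center distance |VC| = r/sin(θ/2) = 9.066327/sin(7.0880°) = 73.474832
C = V + |VC|·bis = (-36.9939,56.5170)
T_A = V + ((C−V)·d_A)·d_A = V + 72.9133·d_A = (-27.9421,57.0301)
T_B = V + ((C−V)·d_B)·d_B = V + 72.9133·d_B = (-45.6444,53.8028)
sweep = 180° − θ = 165.8240°

center=(-36.9939,56.5170) T_A=(-27.9421,57.0301) T_B=(-45.6444,53.8028) sweep=165.8240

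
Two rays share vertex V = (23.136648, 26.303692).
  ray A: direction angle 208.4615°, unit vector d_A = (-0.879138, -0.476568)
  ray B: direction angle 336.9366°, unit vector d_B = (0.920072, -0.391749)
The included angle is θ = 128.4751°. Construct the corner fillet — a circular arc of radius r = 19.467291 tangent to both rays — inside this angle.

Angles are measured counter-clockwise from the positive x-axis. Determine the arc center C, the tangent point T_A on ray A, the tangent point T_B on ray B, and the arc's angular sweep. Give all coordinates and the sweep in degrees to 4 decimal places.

bisector direction at 272.6990° = (0.047090,-0.998891)
center distance |VC| = r/sin(θ/2) = 19.467291/sin(64.2375°) = 21.615821
C = V + |VC|·bis = (24.1545,4.7119)
T_A = V + ((C−V)·d_A)·d_A = V + 9.3951·d_A = (14.8770,21.8263)
T_B = V + ((C−V)·d_B)·d_B = V + 9.3951·d_B = (31.7808,22.6232)
sweep = 180° − θ = 51.5249°

center=(24.1545,4.7119) T_A=(14.8770,21.8263) T_B=(31.7808,22.6232) sweep=51.5249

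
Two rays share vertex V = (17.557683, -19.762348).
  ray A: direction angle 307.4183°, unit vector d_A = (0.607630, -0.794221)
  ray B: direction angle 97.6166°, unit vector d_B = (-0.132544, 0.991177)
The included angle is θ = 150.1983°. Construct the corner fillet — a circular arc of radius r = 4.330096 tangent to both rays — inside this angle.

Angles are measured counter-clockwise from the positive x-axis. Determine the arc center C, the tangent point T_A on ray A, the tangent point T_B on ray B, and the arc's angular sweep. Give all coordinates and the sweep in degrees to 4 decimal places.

center=(21.6969,-18.0464) T_A=(18.2578,-20.6775) T_B=(17.4050,-18.6203) sweep=29.8017

bisector direction at 22.5174° = (0.923763,0.382965)
center distance |VC| = r/sin(θ/2) = 4.330096/sin(75.0991°) = 4.480774
C = V + |VC|·bis = (21.6969,-18.0464)
T_A = V + ((C−V)·d_A)·d_A = V + 1.1522·d_A = (18.2578,-20.6775)
T_B = V + ((C−V)·d_B)·d_B = V + 1.1522·d_B = (17.4050,-18.6203)
sweep = 180° − θ = 29.8017°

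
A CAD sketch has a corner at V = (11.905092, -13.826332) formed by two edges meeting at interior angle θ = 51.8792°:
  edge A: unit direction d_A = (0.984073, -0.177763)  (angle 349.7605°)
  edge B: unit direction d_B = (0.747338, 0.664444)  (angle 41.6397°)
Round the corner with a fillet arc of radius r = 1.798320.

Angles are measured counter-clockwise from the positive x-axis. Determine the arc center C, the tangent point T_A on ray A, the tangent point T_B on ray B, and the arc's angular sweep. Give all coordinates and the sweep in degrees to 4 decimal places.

center=(15.8629,-12.7138) T_A=(15.5432,-14.4835) T_B=(14.6680,-11.3699) sweep=128.1208

bisector direction at 15.7001° = (0.962691,0.270602)
center distance |VC| = r/sin(θ/2) = 1.798320/sin(25.9396°) = 4.111165
C = V + |VC|·bis = (15.8629,-12.7138)
T_A = V + ((C−V)·d_A)·d_A = V + 3.6970·d_A = (15.5432,-14.4835)
T_B = V + ((C−V)·d_B)·d_B = V + 3.6970·d_B = (14.6680,-11.3699)
sweep = 180° − θ = 128.1208°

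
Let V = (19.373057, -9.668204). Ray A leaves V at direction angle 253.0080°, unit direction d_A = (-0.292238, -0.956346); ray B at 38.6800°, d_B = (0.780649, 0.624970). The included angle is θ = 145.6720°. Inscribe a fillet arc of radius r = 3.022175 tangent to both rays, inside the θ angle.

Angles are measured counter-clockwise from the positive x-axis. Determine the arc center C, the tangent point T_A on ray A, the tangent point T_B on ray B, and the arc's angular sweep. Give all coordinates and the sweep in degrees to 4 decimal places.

bisector direction at 325.8440° = (0.827512,-0.561448)
center distance |VC| = r/sin(θ/2) = 3.022175/sin(72.8360°) = 3.163044
C = V + |VC|·bis = (21.9905,-11.4441)
T_A = V + ((C−V)·d_A)·d_A = V + 0.9334·d_A = (19.1003,-10.5609)
T_B = V + ((C−V)·d_B)·d_B = V + 0.9334·d_B = (20.1017,-9.0848)
sweep = 180° − θ = 34.3280°

center=(21.9905,-11.4441) T_A=(19.1003,-10.5609) T_B=(20.1017,-9.0848) sweep=34.3280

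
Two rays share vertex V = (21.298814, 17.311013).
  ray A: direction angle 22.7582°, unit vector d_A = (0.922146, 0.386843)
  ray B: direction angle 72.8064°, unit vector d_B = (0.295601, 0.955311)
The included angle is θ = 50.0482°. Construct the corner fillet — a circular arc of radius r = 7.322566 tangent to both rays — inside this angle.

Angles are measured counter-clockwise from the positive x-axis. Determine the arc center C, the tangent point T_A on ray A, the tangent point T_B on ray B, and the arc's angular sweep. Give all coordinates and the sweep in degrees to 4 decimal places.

bisector direction at 47.7823° = (0.671949,0.740597)
center distance |VC| = r/sin(θ/2) = 7.322566/sin(25.0241°) = 17.311054
C = V + |VC|·bis = (32.9310,30.1315)
T_A = V + ((C−V)·d_A)·d_A = V + 15.6861·d_A = (35.7636,23.3791)
T_B = V + ((C−V)·d_B)·d_B = V + 15.6861·d_B = (25.9356,32.2961)
sweep = 180° − θ = 129.9518°

center=(32.9310,30.1315) T_A=(35.7636,23.3791) T_B=(25.9356,32.2961) sweep=129.9518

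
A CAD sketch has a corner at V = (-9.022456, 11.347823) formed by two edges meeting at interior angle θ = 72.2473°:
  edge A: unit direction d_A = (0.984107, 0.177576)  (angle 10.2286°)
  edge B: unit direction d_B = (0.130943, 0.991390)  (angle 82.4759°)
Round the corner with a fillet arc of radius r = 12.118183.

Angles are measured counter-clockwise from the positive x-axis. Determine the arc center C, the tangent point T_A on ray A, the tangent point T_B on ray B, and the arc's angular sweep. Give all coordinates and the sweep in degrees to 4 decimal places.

bisector direction at 46.3522° = (0.690223,0.723597)
center distance |VC| = r/sin(θ/2) = 12.118183/sin(36.1236°) = 20.555674
C = V + |VC|·bis = (5.1655,26.2218)
T_A = V + ((C−V)·d_A)·d_A = V + 16.6038·d_A = (7.3174,14.2963)
T_B = V + ((C−V)·d_B)·d_B = V + 16.6038·d_B = (-6.8483,27.8086)
sweep = 180° − θ = 107.7527°

center=(5.1655,26.2218) T_A=(7.3174,14.2963) T_B=(-6.8483,27.8086) sweep=107.7527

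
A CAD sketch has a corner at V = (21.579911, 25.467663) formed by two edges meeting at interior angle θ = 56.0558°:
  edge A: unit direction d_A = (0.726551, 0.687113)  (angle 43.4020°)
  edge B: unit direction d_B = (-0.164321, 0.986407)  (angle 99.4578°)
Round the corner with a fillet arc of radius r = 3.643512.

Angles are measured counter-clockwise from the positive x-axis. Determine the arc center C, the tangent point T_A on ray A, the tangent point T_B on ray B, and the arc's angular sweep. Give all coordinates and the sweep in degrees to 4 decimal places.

center=(24.0492,32.8177) T_A=(26.5527,30.1705) T_B=(20.4552,32.2190) sweep=123.9442

bisector direction at 71.4299° = (0.318465,0.947935)
center distance |VC| = r/sin(θ/2) = 3.643512/sin(28.0279°) = 7.753779
C = V + |VC|·bis = (24.0492,32.8177)
T_A = V + ((C−V)·d_A)·d_A = V + 6.8444·d_A = (26.5527,30.1705)
T_B = V + ((C−V)·d_B)·d_B = V + 6.8444·d_B = (20.4552,32.2190)
sweep = 180° − θ = 123.9442°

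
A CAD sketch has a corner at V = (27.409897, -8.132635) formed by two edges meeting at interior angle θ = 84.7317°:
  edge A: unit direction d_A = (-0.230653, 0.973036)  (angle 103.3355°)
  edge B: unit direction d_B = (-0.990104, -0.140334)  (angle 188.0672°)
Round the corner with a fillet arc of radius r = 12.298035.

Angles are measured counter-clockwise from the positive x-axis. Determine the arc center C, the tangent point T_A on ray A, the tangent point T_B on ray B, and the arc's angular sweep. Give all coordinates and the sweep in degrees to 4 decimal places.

bisector direction at 145.7013° = (-0.826112,0.563507)
center distance |VC| = r/sin(θ/2) = 12.298035/sin(42.3659°) = 18.250076
C = V + |VC|·bis = (12.3333,2.1514)
T_A = V + ((C−V)·d_A)·d_A = V + 13.4842·d_A = (24.2997,4.9880)
T_B = V + ((C−V)·d_B)·d_B = V + 13.4842·d_B = (14.0591,-10.0249)
sweep = 180° − θ = 95.2683°

center=(12.3333,2.1514) T_A=(24.2997,4.9880) T_B=(14.0591,-10.0249) sweep=95.2683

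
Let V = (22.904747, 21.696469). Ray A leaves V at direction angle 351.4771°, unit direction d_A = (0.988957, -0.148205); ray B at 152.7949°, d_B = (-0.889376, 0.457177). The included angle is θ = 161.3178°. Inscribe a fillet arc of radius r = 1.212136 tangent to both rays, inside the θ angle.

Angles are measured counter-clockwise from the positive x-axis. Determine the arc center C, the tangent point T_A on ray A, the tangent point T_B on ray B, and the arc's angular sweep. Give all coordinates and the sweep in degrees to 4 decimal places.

bisector direction at 72.1360° = (0.306759,0.951787)
center distance |VC| = r/sin(θ/2) = 1.212136/sin(80.6589°) = 1.228425
C = V + |VC|·bis = (23.2816,22.8657)
T_A = V + ((C−V)·d_A)·d_A = V + 0.1994·d_A = (23.1019,21.6669)
T_B = V + ((C−V)·d_B)·d_B = V + 0.1994·d_B = (22.7274,21.7876)
sweep = 180° − θ = 18.6822°

center=(23.2816,22.8657) T_A=(23.1019,21.6669) T_B=(22.7274,21.7876) sweep=18.6822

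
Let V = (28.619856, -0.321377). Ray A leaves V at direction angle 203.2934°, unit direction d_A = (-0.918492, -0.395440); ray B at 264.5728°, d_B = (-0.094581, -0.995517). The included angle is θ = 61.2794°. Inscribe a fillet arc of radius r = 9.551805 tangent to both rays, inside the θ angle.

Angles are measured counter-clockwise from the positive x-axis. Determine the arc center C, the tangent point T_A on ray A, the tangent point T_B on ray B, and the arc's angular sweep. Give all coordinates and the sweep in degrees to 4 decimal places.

bisector direction at 233.9331° = (-0.588729,-0.808330)
center distance |VC| = r/sin(θ/2) = 9.551805/sin(30.6397°) = 18.742344
C = V + |VC|·bis = (17.5857,-15.4714)
T_A = V + ((C−V)·d_A)·d_A = V + 16.1257·d_A = (13.8085,-6.6981)
T_B = V + ((C−V)·d_B)·d_B = V + 16.1257·d_B = (27.0947,-16.3748)
sweep = 180° − θ = 118.7206°

center=(17.5857,-15.4714) T_A=(13.8085,-6.6981) T_B=(27.0947,-16.3748) sweep=118.7206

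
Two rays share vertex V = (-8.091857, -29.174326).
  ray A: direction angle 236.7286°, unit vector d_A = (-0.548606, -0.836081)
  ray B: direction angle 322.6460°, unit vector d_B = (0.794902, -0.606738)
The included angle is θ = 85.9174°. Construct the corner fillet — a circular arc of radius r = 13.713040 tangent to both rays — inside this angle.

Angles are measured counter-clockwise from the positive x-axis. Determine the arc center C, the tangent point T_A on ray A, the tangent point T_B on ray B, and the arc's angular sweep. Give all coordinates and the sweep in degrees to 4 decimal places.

center=(-4.7058,-49.0101) T_A=(-16.1710,-41.4870) T_B=(3.6144,-38.1096) sweep=94.0826

bisector direction at 279.6873° = (0.168271,-0.985741)
center distance |VC| = r/sin(θ/2) = 13.713040/sin(42.9587°) = 20.122705
C = V + |VC|·bis = (-4.7058,-49.0101)
T_A = V + ((C−V)·d_A)·d_A = V + 14.7267·d_A = (-16.1710,-41.4870)
T_B = V + ((C−V)·d_B)·d_B = V + 14.7267·d_B = (3.6144,-38.1096)
sweep = 180° − θ = 94.0826°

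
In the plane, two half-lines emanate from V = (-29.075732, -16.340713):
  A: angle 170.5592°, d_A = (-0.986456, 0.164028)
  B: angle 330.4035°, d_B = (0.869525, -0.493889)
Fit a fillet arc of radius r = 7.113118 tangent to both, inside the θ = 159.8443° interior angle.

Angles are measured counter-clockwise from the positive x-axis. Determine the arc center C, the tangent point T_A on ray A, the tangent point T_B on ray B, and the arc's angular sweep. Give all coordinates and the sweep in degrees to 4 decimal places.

center=(-31.4896,-23.1501) T_A=(-30.3228,-16.1333) T_B=(-27.9765,-16.9651) sweep=20.1557

bisector direction at 250.4814° = (-0.334114,-0.942533)
center distance |VC| = r/sin(θ/2) = 7.113118/sin(79.9222°) = 7.224587
C = V + |VC|·bis = (-31.4896,-23.1501)
T_A = V + ((C−V)·d_A)·d_A = V + 1.2642·d_A = (-30.3228,-16.1333)
T_B = V + ((C−V)·d_B)·d_B = V + 1.2642·d_B = (-27.9765,-16.9651)
sweep = 180° − θ = 20.1557°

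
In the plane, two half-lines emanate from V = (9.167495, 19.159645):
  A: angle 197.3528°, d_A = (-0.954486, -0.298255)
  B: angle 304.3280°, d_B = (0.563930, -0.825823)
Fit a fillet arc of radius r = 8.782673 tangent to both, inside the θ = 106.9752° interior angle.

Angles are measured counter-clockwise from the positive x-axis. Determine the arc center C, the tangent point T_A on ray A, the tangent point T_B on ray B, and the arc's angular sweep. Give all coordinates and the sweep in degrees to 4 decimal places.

center=(5.5811,8.8375) T_A=(2.9616,17.2205) T_B=(12.8340,13.7903) sweep=73.0248

bisector direction at 250.8404° = (-0.328201,-0.944608)
center distance |VC| = r/sin(θ/2) = 8.782673/sin(53.4876°) = 10.927418
C = V + |VC|·bis = (5.5811,8.8375)
T_A = V + ((C−V)·d_A)·d_A = V + 6.5018·d_A = (2.9616,17.2205)
T_B = V + ((C−V)·d_B)·d_B = V + 6.5018·d_B = (12.8340,13.7903)
sweep = 180° − θ = 73.0248°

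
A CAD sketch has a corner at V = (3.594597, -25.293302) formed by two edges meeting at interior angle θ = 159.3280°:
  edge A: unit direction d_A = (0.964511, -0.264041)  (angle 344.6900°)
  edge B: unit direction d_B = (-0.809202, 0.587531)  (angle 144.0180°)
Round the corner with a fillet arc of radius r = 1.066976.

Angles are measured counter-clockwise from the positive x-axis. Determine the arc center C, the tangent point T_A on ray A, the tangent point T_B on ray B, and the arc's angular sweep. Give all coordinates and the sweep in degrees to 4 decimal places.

center=(4.0640,-24.3156) T_A=(3.7823,-25.3447) T_B=(3.4371,-25.1790) sweep=20.6720

bisector direction at 64.3540° = (0.432810,0.901485)
center distance |VC| = r/sin(θ/2) = 1.066976/sin(79.6640°) = 1.084576
C = V + |VC|·bis = (4.0640,-24.3156)
T_A = V + ((C−V)·d_A)·d_A = V + 0.1946·d_A = (3.7823,-25.3447)
T_B = V + ((C−V)·d_B)·d_B = V + 0.1946·d_B = (3.4371,-25.1790)
sweep = 180° − θ = 20.6720°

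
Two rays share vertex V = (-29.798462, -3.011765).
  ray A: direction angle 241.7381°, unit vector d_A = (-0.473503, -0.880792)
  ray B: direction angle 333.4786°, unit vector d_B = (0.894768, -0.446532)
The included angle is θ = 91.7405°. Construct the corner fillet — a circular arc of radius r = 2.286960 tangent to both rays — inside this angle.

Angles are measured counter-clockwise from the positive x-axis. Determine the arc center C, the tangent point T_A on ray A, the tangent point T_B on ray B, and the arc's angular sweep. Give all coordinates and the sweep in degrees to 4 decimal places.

bisector direction at 287.6084° = (0.302509,-0.953147)
center distance |VC| = r/sin(θ/2) = 2.286960/sin(45.8702°) = 3.186225
C = V + |VC|·bis = (-28.8346,-6.0487)
T_A = V + ((C−V)·d_A)·d_A = V + 2.2185·d_A = (-30.8489,-4.9658)
T_B = V + ((C−V)·d_B)·d_B = V + 2.2185·d_B = (-27.8134,-4.0024)
sweep = 180° − θ = 88.2595°

center=(-28.8346,-6.0487) T_A=(-30.8489,-4.9658) T_B=(-27.8134,-4.0024) sweep=88.2595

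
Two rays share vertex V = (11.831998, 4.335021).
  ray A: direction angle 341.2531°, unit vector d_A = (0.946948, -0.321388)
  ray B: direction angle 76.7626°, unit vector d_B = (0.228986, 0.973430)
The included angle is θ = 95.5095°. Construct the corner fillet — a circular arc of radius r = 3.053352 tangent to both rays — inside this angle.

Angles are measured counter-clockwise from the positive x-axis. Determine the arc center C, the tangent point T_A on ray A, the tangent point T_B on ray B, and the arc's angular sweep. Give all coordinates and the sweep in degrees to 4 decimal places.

center=(15.4392,6.3352) T_A=(14.4579,3.4438) T_B=(12.4670,7.0343) sweep=84.4905

bisector direction at 29.0079° = (0.874553,0.484929)
center distance |VC| = r/sin(θ/2) = 3.053352/sin(47.7548°) = 4.124625
C = V + |VC|·bis = (15.4392,6.3352)
T_A = V + ((C−V)·d_A)·d_A = V + 2.7730·d_A = (14.4579,3.4438)
T_B = V + ((C−V)·d_B)·d_B = V + 2.7730·d_B = (12.4670,7.0343)
sweep = 180° − θ = 84.4905°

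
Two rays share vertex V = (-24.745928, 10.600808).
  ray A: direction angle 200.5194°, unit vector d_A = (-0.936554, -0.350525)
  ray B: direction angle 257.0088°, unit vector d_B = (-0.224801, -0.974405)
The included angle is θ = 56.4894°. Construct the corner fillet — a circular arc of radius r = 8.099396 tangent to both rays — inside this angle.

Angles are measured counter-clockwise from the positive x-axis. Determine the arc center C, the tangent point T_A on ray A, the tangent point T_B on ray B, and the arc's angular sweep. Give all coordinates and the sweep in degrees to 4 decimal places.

bisector direction at 228.7641° = (-0.659161,-0.752002)
center distance |VC| = r/sin(θ/2) = 8.099396/sin(28.2447°) = 17.114841
C = V + |VC|·bis = (-36.0274,-2.2696)
T_A = V + ((C−V)·d_A)·d_A = V + 15.0771·d_A = (-38.8664,5.3159)
T_B = V + ((C−V)·d_B)·d_B = V + 15.0771·d_B = (-28.1353,-4.0903)
sweep = 180° − θ = 123.5106°

center=(-36.0274,-2.2696) T_A=(-38.8664,5.3159) T_B=(-28.1353,-4.0903) sweep=123.5106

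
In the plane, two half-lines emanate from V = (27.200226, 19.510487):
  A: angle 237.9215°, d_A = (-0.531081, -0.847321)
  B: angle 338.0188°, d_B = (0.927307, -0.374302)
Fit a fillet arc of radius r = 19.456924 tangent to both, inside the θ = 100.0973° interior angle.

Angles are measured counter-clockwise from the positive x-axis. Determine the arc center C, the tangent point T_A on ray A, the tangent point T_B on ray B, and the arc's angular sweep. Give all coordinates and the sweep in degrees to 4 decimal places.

center=(35.0309,-4.6325) T_A=(18.5446,5.7007) T_B=(42.3136,13.4100) sweep=79.9027

bisector direction at 287.9702° = (0.308521,-0.951217)
center distance |VC| = r/sin(θ/2) = 19.456924/sin(50.0487°) = 25.381136
C = V + |VC|·bis = (35.0309,-4.6325)
T_A = V + ((C−V)·d_A)·d_A = V + 16.2982·d_A = (18.5446,5.7007)
T_B = V + ((C−V)·d_B)·d_B = V + 16.2982·d_B = (42.3136,13.4100)
sweep = 180° − θ = 79.9027°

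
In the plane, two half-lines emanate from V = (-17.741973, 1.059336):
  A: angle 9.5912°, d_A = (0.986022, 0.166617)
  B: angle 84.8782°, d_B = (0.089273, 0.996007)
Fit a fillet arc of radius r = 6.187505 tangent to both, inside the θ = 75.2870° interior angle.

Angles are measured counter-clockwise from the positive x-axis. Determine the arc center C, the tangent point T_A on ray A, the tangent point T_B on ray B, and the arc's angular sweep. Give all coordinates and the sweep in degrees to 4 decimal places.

center=(-10.8630,8.4970) T_A=(-9.8321,2.3959) T_B=(-17.0258,9.0493) sweep=104.7130

bisector direction at 47.2347° = (0.678997,0.734141)
center distance |VC| = r/sin(θ/2) = 6.187505/sin(37.6435°) = 10.131053
C = V + |VC|·bis = (-10.8630,8.4970)
T_A = V + ((C−V)·d_A)·d_A = V + 8.0220·d_A = (-9.8321,2.3959)
T_B = V + ((C−V)·d_B)·d_B = V + 8.0220·d_B = (-17.0258,9.0493)
sweep = 180° − θ = 104.7130°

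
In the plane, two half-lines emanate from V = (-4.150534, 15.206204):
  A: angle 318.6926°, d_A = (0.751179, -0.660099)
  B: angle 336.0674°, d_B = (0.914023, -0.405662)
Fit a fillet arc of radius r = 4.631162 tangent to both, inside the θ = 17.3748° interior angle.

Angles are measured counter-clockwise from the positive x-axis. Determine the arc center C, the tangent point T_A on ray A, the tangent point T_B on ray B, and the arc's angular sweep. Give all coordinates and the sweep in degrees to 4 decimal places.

center=(21.6742,-1.3221) T_A=(18.6172,-4.8010) T_B=(23.5529,2.9109) sweep=162.6252

bisector direction at 327.3800° = (0.842264,-0.539065)
center distance |VC| = r/sin(θ/2) = 4.631162/sin(8.6874°) = 30.661127
C = V + |VC|·bis = (21.6742,-1.3221)
T_A = V + ((C−V)·d_A)·d_A = V + 30.3094·d_A = (18.6172,-4.8010)
T_B = V + ((C−V)·d_B)·d_B = V + 30.3094·d_B = (23.5529,2.9109)
sweep = 180° − θ = 162.6252°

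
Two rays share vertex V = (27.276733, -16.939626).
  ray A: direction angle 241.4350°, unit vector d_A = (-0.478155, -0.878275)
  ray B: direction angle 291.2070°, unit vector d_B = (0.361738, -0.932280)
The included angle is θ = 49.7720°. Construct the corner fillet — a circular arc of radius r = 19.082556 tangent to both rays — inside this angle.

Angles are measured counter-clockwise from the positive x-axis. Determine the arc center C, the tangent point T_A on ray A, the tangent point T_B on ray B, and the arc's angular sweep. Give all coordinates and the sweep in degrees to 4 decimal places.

bisector direction at 266.3210° = (-0.064167,-0.997939)
center distance |VC| = r/sin(θ/2) = 19.082556/sin(24.8860°) = 45.346753
C = V + |VC|·bis = (24.3670,-62.1929)
T_A = V + ((C−V)·d_A)·d_A = V + 41.1362·d_A = (7.6073,-53.0685)
T_B = V + ((C−V)·d_B)·d_B = V + 41.1362·d_B = (42.1573,-55.2900)
sweep = 180° − θ = 130.2280°

center=(24.3670,-62.1929) T_A=(7.6073,-53.0685) T_B=(42.1573,-55.2900) sweep=130.2280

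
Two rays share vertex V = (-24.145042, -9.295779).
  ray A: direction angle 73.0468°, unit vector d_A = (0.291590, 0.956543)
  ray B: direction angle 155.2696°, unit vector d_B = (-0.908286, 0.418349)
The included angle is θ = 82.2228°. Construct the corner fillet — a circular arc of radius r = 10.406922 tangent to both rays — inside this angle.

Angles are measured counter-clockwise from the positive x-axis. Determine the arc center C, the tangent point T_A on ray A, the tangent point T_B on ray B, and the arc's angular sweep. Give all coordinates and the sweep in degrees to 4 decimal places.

bisector direction at 114.1582° = (-0.409257,0.912419)
center distance |VC| = r/sin(θ/2) = 10.406922/sin(41.1114°) = 15.827412
C = V + |VC|·bis = (-30.6225,5.1455)
T_A = V + ((C−V)·d_A)·d_A = V + 11.9249·d_A = (-20.6679,2.1109)
T_B = V + ((C−V)·d_B)·d_B = V + 11.9249·d_B = (-34.9763,-4.3070)
sweep = 180° − θ = 97.7772°

center=(-30.6225,5.1455) T_A=(-20.6679,2.1109) T_B=(-34.9763,-4.3070) sweep=97.7772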